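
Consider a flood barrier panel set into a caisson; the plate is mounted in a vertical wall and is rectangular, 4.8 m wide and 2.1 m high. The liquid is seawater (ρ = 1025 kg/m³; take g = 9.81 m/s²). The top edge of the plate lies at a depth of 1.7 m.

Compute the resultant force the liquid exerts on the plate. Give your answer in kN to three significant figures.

γ = ρg = 1025 × 9.81 / 1000 = 10.05525 kN/m³.
The centroid lies 2.1/2 = 1.05 m below the top edge, so the centroid depth is h_c = 1.7 + 1.05 = 2.75 m.
A = 4.8 × 2.1 = 10.08 m².
Resultant F = γ·h_c·A = 10.05525 × 2.75 × 10.08 = 278.732 kN.

F ≈ 279 kN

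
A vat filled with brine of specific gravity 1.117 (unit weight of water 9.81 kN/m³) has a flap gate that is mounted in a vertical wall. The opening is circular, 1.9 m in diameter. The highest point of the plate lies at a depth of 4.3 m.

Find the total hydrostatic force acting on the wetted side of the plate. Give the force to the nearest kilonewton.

F ≈ 163 kN

γ = 1.117 × 9.81 = 10.95777 kN/m³.
The centroid is at the centre, 0.95 m below the top of the plate, so the centroid depth is h_c = 4.3 + 0.95 = 5.25 m.
A = π(0.95)² = 2.83529 m².
Resultant F = γ·h_c·A = 10.95777 × 5.25 × 2.83529 = 163.109 kN.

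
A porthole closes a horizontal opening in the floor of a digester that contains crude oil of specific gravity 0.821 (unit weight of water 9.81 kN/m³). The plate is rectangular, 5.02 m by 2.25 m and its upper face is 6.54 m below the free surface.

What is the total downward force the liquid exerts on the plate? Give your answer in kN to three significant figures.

F ≈ 595 kN

γ = 0.821 × 9.81 = 8.05401 kN/m³.
The plate is horizontal, so pressure is uniform at p = γ·h = 8.05401 × 6.54 = 52.6732 kN/m².
A = 5.02 × 2.25 = 11.295 m².
F = p·A = 52.6732 × 11.295 = 594.944 kN.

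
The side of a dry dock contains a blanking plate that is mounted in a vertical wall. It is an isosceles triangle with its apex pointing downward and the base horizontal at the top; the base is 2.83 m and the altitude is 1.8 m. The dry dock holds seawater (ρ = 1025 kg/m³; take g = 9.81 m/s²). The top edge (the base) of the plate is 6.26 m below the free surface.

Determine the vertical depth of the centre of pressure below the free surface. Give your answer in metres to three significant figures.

h_p = 6.89 m

γ = ρg = 1025 × 9.81 / 1000 = 10.05525 kN/m³.
With the apex down, the centroid sits h/3 = 1.8/3 = 0.6 m below the base (the top edge), so the centroid depth is h_c = 6.26 + 0.6 = 6.86 m.
A = ½ × 2.83 × 1.8 = 2.547 m².
Resultant F = γ·h_c·A = 10.05525 × 6.86 × 2.547 = 175.69 kN.
I_c = b·h³/36 = 2.83 × 1.8³/36 = 0.45846 m⁴.
Centre of pressure: y_p = y_c + I_c/(y_c·A) = 6.86 + 0.45846/(6.86 × 2.547) = 6.86 + 0.0262391 = 6.88624 m along the plane.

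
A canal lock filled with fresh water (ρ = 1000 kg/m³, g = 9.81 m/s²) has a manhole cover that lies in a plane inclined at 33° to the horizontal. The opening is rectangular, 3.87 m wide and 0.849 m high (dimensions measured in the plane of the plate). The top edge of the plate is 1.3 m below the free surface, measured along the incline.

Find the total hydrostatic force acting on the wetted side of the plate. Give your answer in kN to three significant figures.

γ = ρg = 1000 × 9.81 = 9810 N/m³ = 9.81 kN/m³.
Let θ = 33° be the plate's angle to the horizontal; measure y along the incline from where the plane meets the free surface. Vertical depth h = y·sinθ with sinθ = 0.544639.
The centroid lies 0.849/2 = 0.4245 m below the top edge, so y_c = 1.3 + 0.4245 = 1.7245 m and h_c = 1.7245 × 0.544639 = 0.93923 m.
A = 3.87 × 0.849 = 3.28563 m².
Resultant F = γ·h_c·A = 9.81 × 0.93923 × 3.28563 = 30.2733 kN.

F ≈ 30.3 kN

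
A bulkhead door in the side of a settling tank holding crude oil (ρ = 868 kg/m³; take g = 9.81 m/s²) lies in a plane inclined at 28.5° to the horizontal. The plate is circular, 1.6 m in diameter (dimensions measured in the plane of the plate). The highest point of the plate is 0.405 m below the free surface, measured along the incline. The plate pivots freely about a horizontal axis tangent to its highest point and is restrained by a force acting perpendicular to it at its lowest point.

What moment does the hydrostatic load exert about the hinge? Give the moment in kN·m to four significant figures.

M ≈ 9.182 kN·m

γ = ρg = 868 × 9.81 / 1000 = 8.51508 kN/m³.
Let θ = 28.5° be the plate's angle to the horizontal; measure y along the incline from where the plane meets the free surface. Vertical depth h = y·sinθ with sinθ = 0.477159.
The centroid is at the centre, 0.8 m below the top of the plate, so y_c = 0.405 + 0.8 = 1.205 m and h_c = 1.205 × 0.477159 = 0.574977 m.
A = π(0.8)² = 2.01062 m².
Resultant F = γ·h_c·A = 8.51508 × 0.574977 × 2.01062 = 9.84395 kN.
I_c = πr⁴/4 = π × 0.8⁴/4 = 0.321699 m⁴.
Centre of pressure: y_p = y_c + I_c/(y_c·A) = 1.205 + 0.321699/(1.205 × 2.01062) = 1.205 + 0.13278 = 1.33778 m along the plane.
The resultant acts 0.8 + 0.13278 = 0.93278 m (along the plate) below the hinge at the top edge, so the moment about the hinge is M = F × 0.93278 = 9.84395 × 0.93278 = 9.18224 kN·m.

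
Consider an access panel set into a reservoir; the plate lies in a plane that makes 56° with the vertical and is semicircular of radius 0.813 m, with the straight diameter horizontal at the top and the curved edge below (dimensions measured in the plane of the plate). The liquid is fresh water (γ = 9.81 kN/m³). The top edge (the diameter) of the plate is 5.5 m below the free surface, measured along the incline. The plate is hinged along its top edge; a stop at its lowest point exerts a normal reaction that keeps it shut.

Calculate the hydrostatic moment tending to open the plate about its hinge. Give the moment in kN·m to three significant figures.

γ = 9.81 kN/m³.
The plate makes 56° with the vertical, i.e. θ = 90° − 56° = 34° to the horizontal. Measuring y along the incline from the free-surface line, vertical depth h = y·sinθ with sinθ = 0.559193.
The centroid of a semicircle lies 4r/(3π) = 0.345048 m from the diameter, here below the top edge, so y_c = 5.5 + 0.345048 = 5.84505 m and h_c = 5.84505 × 0.559193 = 3.26851 m.
A = πr²/2 = π × 0.813²/2 = 1.03825 m².
Resultant F = γ·h_c·A = 9.81 × 3.26851 × 1.03825 = 33.2905 kN.
I_c = (π/8 − 8/(9π))·r⁴ = 0.109757 × 0.813⁴ = 0.0479506 m⁴.
Centre of pressure: y_p = y_c + I_c/(y_c·A) = 5.84505 + 0.0479506/(5.84505 × 1.03825) = 5.84505 + 0.0079014 = 5.85295 m along the plane.
The resultant acts 0.345048 + 0.0079014 = 0.352949 m (along the plate) below the hinge at the top edge, so the moment about the hinge is M = F × 0.352949 = 33.2905 × 0.352949 = 11.7498 kN·m.

M ≈ 11.7 kN·m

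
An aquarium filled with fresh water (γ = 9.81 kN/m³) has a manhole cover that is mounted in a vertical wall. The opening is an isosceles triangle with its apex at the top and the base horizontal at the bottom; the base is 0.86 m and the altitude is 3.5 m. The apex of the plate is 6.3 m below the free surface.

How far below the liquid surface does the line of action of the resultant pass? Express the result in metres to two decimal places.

γ = 9.81 kN/m³.
With the apex up, the centroid sits 2h/3 = 2 × 3.5/3 = 2.33333 m below the apex, so the centroid depth is h_c = 6.3 + 2.33333 = 8.63333 m.
A = ½ × 0.86 × 3.5 = 1.505 m².
Resultant F = γ·h_c·A = 9.81 × 8.63333 × 1.505 = 127.463 kN.
I_c = b·h³/36 = 0.86 × 3.5³/36 = 1.02424 m⁴.
Centre of pressure: y_p = y_c + I_c/(y_c·A) = 8.63333 + 1.02424/(8.63333 × 1.505) = 8.63333 + 0.0788292 = 8.71216 m along the plane.

h_p = 8.71 m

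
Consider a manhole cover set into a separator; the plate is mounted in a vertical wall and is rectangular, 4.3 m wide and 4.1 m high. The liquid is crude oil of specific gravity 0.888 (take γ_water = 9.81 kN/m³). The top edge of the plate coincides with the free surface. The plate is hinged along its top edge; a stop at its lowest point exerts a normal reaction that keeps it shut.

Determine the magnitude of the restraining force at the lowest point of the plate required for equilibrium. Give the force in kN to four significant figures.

P ≈ 209.9 kN

γ = 0.888 × 9.81 = 8.71128 kN/m³.
The centroid lies 4.1/2 = 2.05 m below the top edge, so the centroid depth is h_c = 2.05 m.
A = 4.3 × 4.1 = 17.63 m².
Resultant F = γ·h_c·A = 8.71128 × 2.05 × 17.63 = 314.839 kN.
I_c = b·h³/12 = 4.3 × 4.1³/12 = 24.6967 m⁴.
Centre of pressure: y_p = y_c + I_c/(y_c·A) = 2.05 + 24.6967/(2.05 × 17.63) = 2.05 + 0.683334 = 2.73333 m along the plane.
The resultant acts 2.05 + 0.683334 = 2.73333 m (along the plate) below the hinge at the top edge, so the moment about the hinge is M = F × 2.73333 = 314.839 × 2.73333 = 860.559 kN·m.
A normal force at the bottom, 4.1 m from the hinge, must supply this moment: P = 860.559/4.1 = 209.892 kN.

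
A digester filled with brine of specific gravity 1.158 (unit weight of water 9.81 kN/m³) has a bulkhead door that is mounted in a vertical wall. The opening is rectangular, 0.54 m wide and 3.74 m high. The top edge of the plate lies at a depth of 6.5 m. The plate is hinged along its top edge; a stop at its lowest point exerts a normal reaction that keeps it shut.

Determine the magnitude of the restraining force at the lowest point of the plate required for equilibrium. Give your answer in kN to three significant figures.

P ≈ 103 kN

γ = 1.158 × 9.81 = 11.35998 kN/m³.
The centroid lies 3.74/2 = 1.87 m below the top edge, so the centroid depth is h_c = 6.5 + 1.87 = 8.37 m.
A = 0.54 × 3.74 = 2.0196 m².
Resultant F = γ·h_c·A = 11.35998 × 8.37 × 2.0196 = 192.03 kN.
I_c = b·h³/12 = 0.54 × 3.74³/12 = 2.35411 m⁴.
Centre of pressure: y_p = y_c + I_c/(y_c·A) = 8.37 + 2.35411/(8.37 × 2.0196) = 8.37 + 0.139263 = 8.50926 m along the plane.
The resultant acts 1.87 + 0.139263 = 2.00926 m (along the plate) below the hinge at the top edge, so the moment about the hinge is M = F × 2.00926 = 192.03 × 2.00926 = 385.838 kN·m.
A normal force at the bottom, 3.74 m from the hinge, must supply this moment: P = 385.838/3.74 = 103.165 kN.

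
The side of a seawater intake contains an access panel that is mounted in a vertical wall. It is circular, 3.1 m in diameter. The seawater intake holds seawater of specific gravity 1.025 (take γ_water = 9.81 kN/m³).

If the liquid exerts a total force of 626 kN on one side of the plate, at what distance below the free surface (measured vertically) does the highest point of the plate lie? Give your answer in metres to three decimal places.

d_top ≈ 6.698 m

γ = 1.025 × 9.81 = 10.05525 kN/m³.
A = π(1.55)² = 7.54768 m².
From F = γ·h_c·A, the centroid depth is h_c = 626/(10.05525 × 7.54768) = 8.24837 m.
The centroid is at the centre, 1.55 m below the top of the plate, so the highest point sits at h_top = 8.24837 − 1.55 = 6.69837 m below the surface.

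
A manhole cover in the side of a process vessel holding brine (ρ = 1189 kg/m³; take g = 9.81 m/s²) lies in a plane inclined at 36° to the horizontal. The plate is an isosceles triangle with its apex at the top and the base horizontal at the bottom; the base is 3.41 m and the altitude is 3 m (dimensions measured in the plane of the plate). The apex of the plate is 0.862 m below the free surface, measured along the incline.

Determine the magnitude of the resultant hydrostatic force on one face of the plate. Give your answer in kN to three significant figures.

γ = ρg = 1189 × 9.81 / 1000 = 11.66409 kN/m³.
Let θ = 36° be the plate's angle to the horizontal; measure y along the incline from where the plane meets the free surface. Vertical depth h = y·sinθ with sinθ = 0.587785.
With the apex up, the centroid sits 2h/3 = 2 × 3/3 = 2 m below the apex, so y_c = 0.862 + 2 = 2.862 m and h_c = 2.862 × 0.587785 = 1.68224 m.
A = ½ × 3.41 × 3 = 5.115 m².
Resultant F = γ·h_c·A = 11.66409 × 1.68224 × 5.115 = 100.366 kN.

F ≈ 100 kN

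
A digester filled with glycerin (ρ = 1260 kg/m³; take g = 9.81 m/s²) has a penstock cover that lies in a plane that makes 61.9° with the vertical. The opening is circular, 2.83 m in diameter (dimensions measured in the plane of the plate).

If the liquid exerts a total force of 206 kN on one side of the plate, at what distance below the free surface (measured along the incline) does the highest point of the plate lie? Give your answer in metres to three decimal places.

γ = ρg = 1260 × 9.81 / 1000 = 12.3606 kN/m³.
A = π(1.415)² = 6.29018 m².
From F = γ·h_c·A, the centroid depth is h_c = 206/(12.3606 × 6.29018) = 2.6495 m.
The plate makes 61.9° with the vertical, i.e. θ = 90° − 61.9° = 28.1° to the horizontal. Measuring y along the incline from the free-surface line, vertical depth h = y·sinθ with sinθ = 0.471012.
Along the incline, y_c = h_c/sinθ = 2.6495/0.471012 = 5.62512 m.
The centroid is at the centre, 1.415 m below the top of the plate, so the highest point sits at y_top = 5.62512 − 1.415 = 4.21012 m along the incline.

y_top ≈ 4.210 m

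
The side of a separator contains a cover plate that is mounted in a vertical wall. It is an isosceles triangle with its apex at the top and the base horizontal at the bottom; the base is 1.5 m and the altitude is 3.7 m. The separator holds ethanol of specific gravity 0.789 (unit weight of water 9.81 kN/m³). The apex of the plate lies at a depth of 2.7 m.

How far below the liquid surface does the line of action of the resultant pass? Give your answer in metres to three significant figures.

h_p = 5.31 m

γ = 0.789 × 9.81 = 7.74009 kN/m³.
With the apex up, the centroid sits 2h/3 = 2 × 3.7/3 = 2.46667 m below the apex, so the centroid depth is h_c = 2.7 + 2.46667 = 5.16667 m.
A = ½ × 1.5 × 3.7 = 2.775 m².
Resultant F = γ·h_c·A = 7.74009 × 5.16667 × 2.775 = 110.974 kN.
I_c = b·h³/36 = 1.5 × 3.7³/36 = 2.11054 m⁴.
Centre of pressure: y_p = y_c + I_c/(y_c·A) = 5.16667 + 2.11054/(5.16667 × 2.775) = 5.16667 + 0.147204 = 5.31387 m along the plane.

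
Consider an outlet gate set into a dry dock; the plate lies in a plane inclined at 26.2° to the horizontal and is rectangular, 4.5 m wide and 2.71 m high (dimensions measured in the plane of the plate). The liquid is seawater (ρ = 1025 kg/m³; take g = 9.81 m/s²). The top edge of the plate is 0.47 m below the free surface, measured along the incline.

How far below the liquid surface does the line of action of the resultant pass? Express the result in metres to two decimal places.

h_p = 0.95 m

γ = ρg = 1025 × 9.81 / 1000 = 10.05525 kN/m³.
Let θ = 26.2° be the plate's angle to the horizontal; measure y along the incline from where the plane meets the free surface. Vertical depth h = y·sinθ with sinθ = 0.441506.
The centroid lies 2.71/2 = 1.355 m below the top edge, so y_c = 0.47 + 1.355 = 1.825 m and h_c = 1.825 × 0.441506 = 0.805748 m.
A = 4.5 × 2.71 = 12.195 m².
Resultant F = γ·h_c·A = 10.05525 × 0.805748 × 12.195 = 98.8039 kN.
I_c = b·h³/12 = 4.5 × 2.71³/12 = 7.46344 m⁴.
Centre of pressure: y_p = y_c + I_c/(y_c·A) = 1.825 + 7.46344/(1.825 × 12.195) = 1.825 + 0.335347 = 2.16035 m along the plane.
Vertically, h_p = y_p·sinθ = 2.16035 × 0.441506 = 0.953807 m.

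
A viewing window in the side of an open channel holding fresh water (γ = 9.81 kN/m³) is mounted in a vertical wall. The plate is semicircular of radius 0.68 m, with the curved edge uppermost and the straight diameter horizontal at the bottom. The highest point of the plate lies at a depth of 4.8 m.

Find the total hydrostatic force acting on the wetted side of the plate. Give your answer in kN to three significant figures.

γ = 9.81 kN/m³.
The centroid lies 4r/(3π) = 0.288601 m above the diameter, so r − 4r/(3π) = 0.68 − 0.288601 = 0.391399 m below the topmost point, so the centroid depth is h_c = 4.8 + 0.391399 = 5.1914 m.
A = πr²/2 = π × 0.68²/2 = 0.726336 m².
Resultant F = γ·h_c·A = 9.81 × 5.1914 × 0.726336 = 36.9906 kN.

F ≈ 37.0 kN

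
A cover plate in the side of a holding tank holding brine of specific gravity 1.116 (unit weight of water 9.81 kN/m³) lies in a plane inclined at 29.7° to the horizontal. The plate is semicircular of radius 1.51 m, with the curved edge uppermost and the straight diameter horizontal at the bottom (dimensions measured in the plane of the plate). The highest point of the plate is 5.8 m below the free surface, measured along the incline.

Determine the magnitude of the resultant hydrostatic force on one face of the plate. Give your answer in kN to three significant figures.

F ≈ 130 kN

γ = 1.116 × 9.81 = 10.94796 kN/m³.
Let θ = 29.7° be the plate's angle to the horizontal; measure y along the incline from where the plane meets the free surface. Vertical depth h = y·sinθ with sinθ = 0.495459.
The centroid lies 4r/(3π) = 0.640864 m above the diameter, so r − 4r/(3π) = 1.51 − 0.640864 = 0.869136 m below the topmost point, so y_c = 5.8 + 0.869136 = 6.66914 m and h_c = 6.66914 × 0.495459 = 3.30429 m.
A = πr²/2 = π × 1.51²/2 = 3.58157 m².
Resultant F = γ·h_c·A = 10.94796 × 3.30429 × 3.58157 = 129.564 kN.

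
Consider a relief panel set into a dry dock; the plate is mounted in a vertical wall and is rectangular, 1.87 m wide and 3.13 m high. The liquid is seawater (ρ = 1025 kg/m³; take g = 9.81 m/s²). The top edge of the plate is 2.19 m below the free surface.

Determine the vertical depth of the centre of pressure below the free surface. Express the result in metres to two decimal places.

γ = ρg = 1025 × 9.81 / 1000 = 10.05525 kN/m³.
The centroid lies 3.13/2 = 1.565 m below the top edge, so the centroid depth is h_c = 2.19 + 1.565 = 3.755 m.
A = 1.87 × 3.13 = 5.8531 m².
Resultant F = γ·h_c·A = 10.05525 × 3.755 × 5.8531 = 220.998 kN.
I_c = b·h³/12 = 1.87 × 3.13³/12 = 4.77852 m⁴.
Centre of pressure: y_p = y_c + I_c/(y_c·A) = 3.755 + 4.77852/(3.755 × 5.8531) = 3.755 + 0.217419 = 3.97242 m along the plane.

h_p = 3.97 m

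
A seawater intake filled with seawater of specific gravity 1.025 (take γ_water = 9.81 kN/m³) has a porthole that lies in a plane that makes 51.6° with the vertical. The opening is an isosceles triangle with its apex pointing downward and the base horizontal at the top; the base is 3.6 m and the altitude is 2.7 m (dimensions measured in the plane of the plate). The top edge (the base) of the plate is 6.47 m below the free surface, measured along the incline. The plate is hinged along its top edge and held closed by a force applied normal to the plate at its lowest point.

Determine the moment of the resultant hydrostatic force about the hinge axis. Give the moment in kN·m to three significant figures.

M ≈ 214 kN·m

γ = 1.025 × 9.81 = 10.05525 kN/m³.
The plate makes 51.6° with the vertical, i.e. θ = 90° − 51.6° = 38.4° to the horizontal. Measuring y along the incline from the free-surface line, vertical depth h = y·sinθ with sinθ = 0.621148.
With the apex down, the centroid sits h/3 = 2.7/3 = 0.9 m below the base (the top edge), so y_c = 6.47 + 0.9 = 7.37 m and h_c = 7.37 × 0.621148 = 4.57786 m.
A = ½ × 3.6 × 2.7 = 4.86 m².
Resultant F = γ·h_c·A = 10.05525 × 4.57786 × 4.86 = 223.713 kN.
I_c = b·h³/36 = 3.6 × 2.7³/36 = 1.9683 m⁴.
Centre of pressure: y_p = y_c + I_c/(y_c·A) = 7.37 + 1.9683/(7.37 × 4.86) = 7.37 + 0.0549525 = 7.42495 m along the plane.
The resultant acts 0.9 + 0.0549525 = 0.954952 m (along the plate) below the hinge at the top edge, so the moment about the hinge is M = F × 0.954952 = 223.713 × 0.954952 = 213.635 kN·m.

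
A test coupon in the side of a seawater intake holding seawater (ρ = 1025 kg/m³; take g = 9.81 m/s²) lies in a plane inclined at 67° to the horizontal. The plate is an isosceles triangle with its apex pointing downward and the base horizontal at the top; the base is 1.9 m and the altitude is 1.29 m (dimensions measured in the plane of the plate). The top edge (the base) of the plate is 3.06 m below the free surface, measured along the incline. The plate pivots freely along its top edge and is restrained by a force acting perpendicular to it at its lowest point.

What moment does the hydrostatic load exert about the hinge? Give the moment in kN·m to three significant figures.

M ≈ 18.1 kN·m

γ = ρg = 1025 × 9.81 / 1000 = 10.05525 kN/m³.
Let θ = 67° be the plate's angle to the horizontal; measure y along the incline from where the plane meets the free surface. Vertical depth h = y·sinθ with sinθ = 0.920505.
With the apex down, the centroid sits h/3 = 1.29/3 = 0.43 m below the base (the top edge), so y_c = 3.06 + 0.43 = 3.49 m and h_c = 3.49 × 0.920505 = 3.21256 m.
A = ½ × 1.9 × 1.29 = 1.2255 m².
Resultant F = γ·h_c·A = 10.05525 × 3.21256 × 1.2255 = 39.5874 kN.
I_c = b·h³/36 = 1.9 × 1.29³/36 = 0.113297 m⁴.
Centre of pressure: y_p = y_c + I_c/(y_c·A) = 3.49 + 0.113297/(3.49 × 1.2255) = 3.49 + 0.0264899 = 3.51649 m along the plane.
The resultant acts 0.43 + 0.0264899 = 0.45649 m (along the plate) below the hinge at the top edge, so the moment about the hinge is M = F × 0.45649 = 39.5874 × 0.45649 = 18.0713 kN·m.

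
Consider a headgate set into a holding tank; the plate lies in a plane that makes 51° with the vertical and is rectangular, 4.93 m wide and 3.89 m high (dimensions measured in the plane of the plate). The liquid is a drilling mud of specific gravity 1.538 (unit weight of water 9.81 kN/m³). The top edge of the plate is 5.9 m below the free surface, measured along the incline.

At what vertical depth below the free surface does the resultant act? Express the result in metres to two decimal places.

γ = 1.538 × 9.81 = 15.08778 kN/m³.
The plate makes 51° with the vertical, i.e. θ = 90° − 51° = 39° to the horizontal. Measuring y along the incline from the free-surface line, vertical depth h = y·sinθ with sinθ = 0.629320.
The centroid lies 3.89/2 = 1.945 m below the top edge, so y_c = 5.9 + 1.945 = 7.845 m and h_c = 7.845 × 0.629320 = 4.93702 m.
A = 4.93 × 3.89 = 19.1777 m².
Resultant F = γ·h_c·A = 15.08778 × 4.93702 × 19.1777 = 1428.52 kN.
I_c = b·h³/12 = 4.93 × 3.89³/12 = 24.1832 m⁴.
Centre of pressure: y_p = y_c + I_c/(y_c·A) = 7.845 + 24.1832/(7.845 × 19.1777) = 7.845 + 0.16074 = 8.00574 m along the plane.
Vertically, h_p = y_p·sinθ = 8.00574 × 0.629320 = 5.03817 m.

h_p = 5.04 m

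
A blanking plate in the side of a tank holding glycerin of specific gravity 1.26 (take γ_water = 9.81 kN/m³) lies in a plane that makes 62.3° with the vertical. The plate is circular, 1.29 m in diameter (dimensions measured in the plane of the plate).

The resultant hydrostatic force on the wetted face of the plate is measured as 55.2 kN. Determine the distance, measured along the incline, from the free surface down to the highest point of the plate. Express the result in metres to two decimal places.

y_top ≈ 6.71 m

γ = 1.26 × 9.81 = 12.3606 kN/m³.
A = π(0.645)² = 1.30698 m².
From F = γ·h_c·A, the centroid depth is h_c = 55.2/(12.3606 × 1.30698) = 3.41689 m.
The plate makes 62.3° with the vertical, i.e. θ = 90° − 62.3° = 27.7° to the horizontal. Measuring y along the incline from the free-surface line, vertical depth h = y·sinθ with sinθ = 0.464842.
Along the incline, y_c = h_c/sinθ = 3.41689/0.464842 = 7.35065 m.
The centroid is at the centre, 0.645 m below the top of the plate, so the highest point sits at y_top = 7.35065 − 0.645 = 6.70565 m along the incline.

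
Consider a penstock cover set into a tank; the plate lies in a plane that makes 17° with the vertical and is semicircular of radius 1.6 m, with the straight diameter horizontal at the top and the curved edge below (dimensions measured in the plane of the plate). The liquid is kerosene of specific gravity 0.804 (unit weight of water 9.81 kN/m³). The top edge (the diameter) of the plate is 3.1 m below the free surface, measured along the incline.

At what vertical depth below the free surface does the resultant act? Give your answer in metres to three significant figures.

γ = 0.804 × 9.81 = 7.88724 kN/m³.
The plate makes 17° with the vertical, i.e. θ = 90° − 17° = 73° to the horizontal. Measuring y along the incline from the free-surface line, vertical depth h = y·sinθ with sinθ = 0.956305.
The centroid of a semicircle lies 4r/(3π) = 0.679061 m from the diameter, here below the top edge, so y_c = 3.1 + 0.679061 = 3.77906 m and h_c = 3.77906 × 0.956305 = 3.61393 m.
A = πr²/2 = π × 1.6²/2 = 4.02124 m².
Resultant F = γ·h_c·A = 7.88724 × 3.61393 × 4.02124 = 114.621 kN.
I_c = (π/8 − 8/(9π))·r⁴ = 0.109757 × 1.6⁴ = 0.719303 m⁴.
Centre of pressure: y_p = y_c + I_c/(y_c·A) = 3.77906 + 0.719303/(3.77906 × 4.02124) = 3.77906 + 0.0473334 = 3.82639 m along the plane.
Vertically, h_p = y_p·sinθ = 3.82639 × 0.956305 = 3.6592 m.

h_p = 3.66 m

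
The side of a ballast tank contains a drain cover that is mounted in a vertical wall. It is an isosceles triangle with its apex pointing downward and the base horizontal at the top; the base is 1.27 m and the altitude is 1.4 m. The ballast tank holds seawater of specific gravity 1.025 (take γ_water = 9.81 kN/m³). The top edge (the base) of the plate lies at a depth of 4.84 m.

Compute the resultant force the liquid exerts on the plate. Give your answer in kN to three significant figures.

F ≈ 47.4 kN

γ = 1.025 × 9.81 = 10.05525 kN/m³.
With the apex down, the centroid sits h/3 = 1.4/3 = 0.466667 m below the base (the top edge), so the centroid depth is h_c = 4.84 + 0.466667 = 5.30667 m.
A = ½ × 1.27 × 1.4 = 0.889 m².
Resultant F = γ·h_c·A = 10.05525 × 5.30667 × 0.889 = 47.4369 kN.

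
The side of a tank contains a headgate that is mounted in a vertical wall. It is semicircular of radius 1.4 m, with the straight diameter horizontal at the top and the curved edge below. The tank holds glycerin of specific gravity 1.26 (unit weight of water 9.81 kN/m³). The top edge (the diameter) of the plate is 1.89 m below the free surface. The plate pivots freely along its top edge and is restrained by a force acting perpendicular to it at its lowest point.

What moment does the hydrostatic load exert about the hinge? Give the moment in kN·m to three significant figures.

γ = 1.26 × 9.81 = 12.3606 kN/m³.
The centroid of a semicircle lies 4r/(3π) = 0.594178 m from the diameter, here below the top edge, so the centroid depth is h_c = 1.89 + 0.594178 = 2.48418 m.
A = πr²/2 = π × 1.4²/2 = 3.07876 m².
Resultant F = γ·h_c·A = 12.3606 × 2.48418 × 3.07876 = 94.5363 kN.
I_c = (π/8 − 8/(9π))·r⁴ = 0.109757 × 1.4⁴ = 0.421642 m⁴.
Centre of pressure: y_p = y_c + I_c/(y_c·A) = 2.48418 + 0.421642/(2.48418 × 3.07876) = 2.48418 + 0.0551296 = 2.53931 m along the plane.
The resultant acts 0.594178 + 0.0551296 = 0.649308 m (along the plate) below the hinge at the top edge, so the moment about the hinge is M = F × 0.649308 = 94.5363 × 0.649308 = 61.3832 kN·m.

M ≈ 61.4 kN·m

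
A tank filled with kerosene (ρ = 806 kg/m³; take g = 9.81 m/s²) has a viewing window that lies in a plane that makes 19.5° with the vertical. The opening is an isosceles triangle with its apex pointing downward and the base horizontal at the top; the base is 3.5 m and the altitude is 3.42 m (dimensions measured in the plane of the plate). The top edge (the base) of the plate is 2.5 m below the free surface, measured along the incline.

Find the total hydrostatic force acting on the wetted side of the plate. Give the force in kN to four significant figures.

F ≈ 162.4 kN

γ = ρg = 806 × 9.81 / 1000 = 7.90686 kN/m³.
The plate makes 19.5° with the vertical, i.e. θ = 90° − 19.5° = 70.5° to the horizontal. Measuring y along the incline from the free-surface line, vertical depth h = y·sinθ with sinθ = 0.942641.
With the apex down, the centroid sits h/3 = 3.42/3 = 1.14 m below the base (the top edge), so y_c = 2.5 + 1.14 = 3.64 m and h_c = 3.64 × 0.942641 = 3.43121 m.
A = ½ × 3.5 × 3.42 = 5.985 m².
Resultant F = γ·h_c·A = 7.90686 × 3.43121 × 5.985 = 162.374 kN.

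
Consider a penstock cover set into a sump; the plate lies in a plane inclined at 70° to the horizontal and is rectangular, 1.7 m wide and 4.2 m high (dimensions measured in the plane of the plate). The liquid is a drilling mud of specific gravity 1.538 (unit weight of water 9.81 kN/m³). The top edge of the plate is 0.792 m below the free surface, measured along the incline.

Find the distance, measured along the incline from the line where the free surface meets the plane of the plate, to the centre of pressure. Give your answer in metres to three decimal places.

γ = 1.538 × 9.81 = 15.08778 kN/m³.
Let θ = 70° be the plate's angle to the horizontal; measure y along the incline from where the plane meets the free surface. Vertical depth h = y·sinθ with sinθ = 0.939693.
The centroid lies 4.2/2 = 2.1 m below the top edge, so y_c = 0.792 + 2.1 = 2.892 m and h_c = 2.892 × 0.939693 = 2.71759 m.
A = 1.7 × 4.2 = 7.14 m².
Resultant F = γ·h_c·A = 15.08778 × 2.71759 × 7.14 = 292.757 kN.
I_c = b·h³/12 = 1.7 × 4.2³/12 = 10.4958 m⁴.
Centre of pressure: y_p = y_c + I_c/(y_c·A) = 2.892 + 10.4958/(2.892 × 7.14) = 2.892 + 0.508299 = 3.4003 m along the plane.

y_p = 3.400 m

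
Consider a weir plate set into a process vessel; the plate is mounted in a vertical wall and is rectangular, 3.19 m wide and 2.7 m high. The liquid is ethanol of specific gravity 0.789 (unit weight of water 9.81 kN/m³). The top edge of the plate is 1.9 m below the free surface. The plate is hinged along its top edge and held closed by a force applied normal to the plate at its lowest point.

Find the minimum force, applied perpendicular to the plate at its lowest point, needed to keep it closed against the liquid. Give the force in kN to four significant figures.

P ≈ 123.3 kN

γ = 0.789 × 9.81 = 7.74009 kN/m³.
The centroid lies 2.7/2 = 1.35 m below the top edge, so the centroid depth is h_c = 1.9 + 1.35 = 3.25 m.
A = 3.19 × 2.7 = 8.613 m².
Resultant F = γ·h_c·A = 7.74009 × 3.25 × 8.613 = 216.663 kN.
I_c = b·h³/12 = 3.19 × 2.7³/12 = 5.2324 m⁴.
Centre of pressure: y_p = y_c + I_c/(y_c·A) = 3.25 + 5.2324/(3.25 × 8.613) = 3.25 + 0.186923 = 3.43692 m along the plane.
The resultant acts 1.35 + 0.186923 = 1.53692 m (along the plate) below the hinge at the top edge, so the moment about the hinge is M = F × 1.53692 = 216.663 × 1.53692 = 332.994 kN·m.
A normal force at the bottom, 2.7 m from the hinge, must supply this moment: P = 332.994/2.7 = 123.331 kN.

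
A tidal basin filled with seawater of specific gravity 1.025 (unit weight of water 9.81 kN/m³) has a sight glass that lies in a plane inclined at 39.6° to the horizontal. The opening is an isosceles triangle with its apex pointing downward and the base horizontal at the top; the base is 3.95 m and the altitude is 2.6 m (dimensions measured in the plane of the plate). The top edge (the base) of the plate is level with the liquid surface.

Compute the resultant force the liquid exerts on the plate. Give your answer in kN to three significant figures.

γ = 1.025 × 9.81 = 10.05525 kN/m³.
Let θ = 39.6° be the plate's angle to the horizontal; measure y along the incline from where the plane meets the free surface. Vertical depth h = y·sinθ with sinθ = 0.637424.
With the apex down, the centroid sits h/3 = 2.6/3 = 0.866667 m below the base (the top edge), so y_c = 0.866667 m and h_c = 0.866667 × 0.637424 = 0.552434 m.
A = ½ × 3.95 × 2.6 = 5.135 m².
Resultant F = γ·h_c·A = 10.05525 × 0.552434 × 5.135 = 28.5242 kN.

F ≈ 28.5 kN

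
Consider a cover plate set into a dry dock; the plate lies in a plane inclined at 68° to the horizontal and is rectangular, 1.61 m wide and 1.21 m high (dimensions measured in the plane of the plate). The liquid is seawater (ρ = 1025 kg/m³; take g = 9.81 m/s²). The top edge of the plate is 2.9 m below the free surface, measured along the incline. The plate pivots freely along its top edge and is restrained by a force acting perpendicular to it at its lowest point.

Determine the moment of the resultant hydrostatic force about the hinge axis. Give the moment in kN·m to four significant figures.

γ = ρg = 1025 × 9.81 / 1000 = 10.05525 kN/m³.
Let θ = 68° be the plate's angle to the horizontal; measure y along the incline from where the plane meets the free surface. Vertical depth h = y·sinθ with sinθ = 0.927184.
The centroid lies 1.21/2 = 0.605 m below the top edge, so y_c = 2.9 + 0.605 = 3.505 m and h_c = 3.505 × 0.927184 = 3.24978 m.
A = 1.61 × 1.21 = 1.9481 m².
Resultant F = γ·h_c·A = 10.05525 × 3.24978 × 1.9481 = 63.6587 kN.
I_c = b·h³/12 = 1.61 × 1.21³/12 = 0.237684 m⁴.
Centre of pressure: y_p = y_c + I_c/(y_c·A) = 3.505 + 0.237684/(3.505 × 1.9481) = 3.505 + 0.0348097 = 3.53981 m along the plane.
The resultant acts 0.605 + 0.0348097 = 0.63981 m (along the plate) below the hinge at the top edge, so the moment about the hinge is M = F × 0.63981 = 63.6587 × 0.63981 = 40.7295 kN·m.

M ≈ 40.73 kN·m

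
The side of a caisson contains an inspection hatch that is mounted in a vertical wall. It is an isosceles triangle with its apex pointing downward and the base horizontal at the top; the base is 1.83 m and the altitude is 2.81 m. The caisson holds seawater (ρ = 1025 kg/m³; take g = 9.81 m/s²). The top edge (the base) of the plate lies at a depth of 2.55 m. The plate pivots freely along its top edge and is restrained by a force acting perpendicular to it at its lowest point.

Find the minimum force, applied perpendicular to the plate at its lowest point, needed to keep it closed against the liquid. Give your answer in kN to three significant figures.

P ≈ 34.1 kN

γ = ρg = 1025 × 9.81 / 1000 = 10.05525 kN/m³.
With the apex down, the centroid sits h/3 = 2.81/3 = 0.936667 m below the base (the top edge), so the centroid depth is h_c = 2.55 + 0.936667 = 3.48667 m.
A = ½ × 1.83 × 2.81 = 2.57115 m².
Resultant F = γ·h_c·A = 10.05525 × 3.48667 × 2.57115 = 90.1428 kN.
I_c = b·h³/36 = 1.83 × 2.81³/36 = 1.12789 m⁴.
Centre of pressure: y_p = y_c + I_c/(y_c·A) = 3.48667 + 1.12789/(3.48667 × 2.57115) = 3.48667 + 0.125814 = 3.61248 m along the plane.
The resultant acts 0.936667 + 0.125814 = 1.06248 m (along the plate) below the hinge at the top edge, so the moment about the hinge is M = F × 1.06248 = 90.1428 × 1.06248 = 95.7749 kN·m.
A normal force at the bottom, 2.81 m from the hinge, must supply this moment: P = 95.7749/2.81 = 34.0836 kN.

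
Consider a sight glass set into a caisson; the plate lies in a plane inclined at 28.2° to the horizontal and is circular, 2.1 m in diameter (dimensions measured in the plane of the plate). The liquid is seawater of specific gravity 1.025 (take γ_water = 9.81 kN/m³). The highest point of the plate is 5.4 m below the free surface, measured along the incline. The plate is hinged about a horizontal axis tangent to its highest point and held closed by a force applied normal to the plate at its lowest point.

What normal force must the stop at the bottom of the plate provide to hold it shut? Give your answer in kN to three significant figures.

P ≈ 55.2 kN

γ = 1.025 × 9.81 = 10.05525 kN/m³.
Let θ = 28.2° be the plate's angle to the horizontal; measure y along the incline from where the plane meets the free surface. Vertical depth h = y·sinθ with sinθ = 0.472551.
The centroid is at the centre, 1.05 m below the top of the plate, so y_c = 5.4 + 1.05 = 6.45 m and h_c = 6.45 × 0.472551 = 3.04795 m.
A = π(1.05)² = 3.46361 m².
Resultant F = γ·h_c·A = 10.05525 × 3.04795 × 3.46361 = 106.152 kN.
I_c = πr⁴/4 = π × 1.05⁴/4 = 0.954656 m⁴.
Centre of pressure: y_p = y_c + I_c/(y_c·A) = 6.45 + 0.954656/(6.45 × 3.46361) = 6.45 + 0.0427325 = 6.49273 m along the plane.
The resultant acts 1.05 + 0.0427325 = 1.09273 m (along the plate) below the hinge at the top edge, so the moment about the hinge is M = F × 1.09273 = 106.152 × 1.09273 = 115.995 kN·m.
A normal force at the bottom, 2.1 m from the hinge, must supply this moment: P = 115.995/2.1 = 55.2357 kN.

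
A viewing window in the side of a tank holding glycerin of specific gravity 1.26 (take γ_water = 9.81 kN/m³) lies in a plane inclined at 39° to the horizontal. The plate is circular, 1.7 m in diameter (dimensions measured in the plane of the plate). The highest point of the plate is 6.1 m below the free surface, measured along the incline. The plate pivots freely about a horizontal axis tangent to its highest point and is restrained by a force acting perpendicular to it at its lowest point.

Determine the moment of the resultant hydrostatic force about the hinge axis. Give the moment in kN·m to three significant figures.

γ = 1.26 × 9.81 = 12.3606 kN/m³.
Let θ = 39° be the plate's angle to the horizontal; measure y along the incline from where the plane meets the free surface. Vertical depth h = y·sinθ with sinθ = 0.629320.
The centroid is at the centre, 0.85 m below the top of the plate, so y_c = 6.1 + 0.85 = 6.95 m and h_c = 6.95 × 0.629320 = 4.37377 m.
A = π(0.85)² = 2.2698 m².
Resultant F = γ·h_c·A = 12.3606 × 4.37377 × 2.2698 = 122.711 kN.
I_c = πr⁴/4 = π × 0.85⁴/4 = 0.409983 m⁴.
Centre of pressure: y_p = y_c + I_c/(y_c·A) = 6.95 + 0.409983/(6.95 × 2.2698) = 6.95 + 0.0259892 = 6.97599 m along the plane.
The resultant acts 0.85 + 0.0259892 = 0.875989 m (along the plate) below the hinge at the top edge, so the moment about the hinge is M = F × 0.875989 = 122.711 × 0.875989 = 107.493 kN·m.

M ≈ 107 kN·m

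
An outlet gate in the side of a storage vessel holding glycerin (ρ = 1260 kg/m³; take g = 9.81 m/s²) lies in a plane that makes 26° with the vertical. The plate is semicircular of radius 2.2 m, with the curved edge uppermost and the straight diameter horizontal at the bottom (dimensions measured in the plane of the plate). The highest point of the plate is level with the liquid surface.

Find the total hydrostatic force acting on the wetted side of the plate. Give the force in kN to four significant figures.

F ≈ 107.0 kN

γ = ρg = 1260 × 9.81 / 1000 = 12.3606 kN/m³.
The plate makes 26° with the vertical, i.e. θ = 90° − 26° = 64° to the horizontal. Measuring y along the incline from the free-surface line, vertical depth h = y·sinθ with sinθ = 0.898794.
The centroid lies 4r/(3π) = 0.933709 m above the diameter, so r − 4r/(3π) = 2.2 − 0.933709 = 1.26629 m below the topmost point, so y_c = 1.26629 m and h_c = 1.26629 × 0.898794 = 1.13813 m.
A = πr²/2 = π × 2.2²/2 = 7.60265 m².
Resultant F = γ·h_c·A = 12.3606 × 1.13813 × 7.60265 = 106.954 kN.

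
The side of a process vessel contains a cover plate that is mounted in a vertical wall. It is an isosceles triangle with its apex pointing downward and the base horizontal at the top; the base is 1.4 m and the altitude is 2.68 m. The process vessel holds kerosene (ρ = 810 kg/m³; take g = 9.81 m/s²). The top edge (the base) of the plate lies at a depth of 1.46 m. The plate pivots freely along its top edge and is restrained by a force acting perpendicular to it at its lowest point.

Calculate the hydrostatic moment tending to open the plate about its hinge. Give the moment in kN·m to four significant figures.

M ≈ 37.29 kN·m

γ = ρg = 810 × 9.81 / 1000 = 7.9461 kN/m³.
With the apex down, the centroid sits h/3 = 2.68/3 = 0.893333 m below the base (the top edge), so the centroid depth is h_c = 1.46 + 0.893333 = 2.35333 m.
A = ½ × 1.4 × 2.68 = 1.876 m².
Resultant F = γ·h_c·A = 7.9461 × 2.35333 × 1.876 = 35.0808 kN.
I_c = b·h³/36 = 1.4 × 2.68³/36 = 0.748566 m⁴.
Centre of pressure: y_p = y_c + I_c/(y_c·A) = 2.35333 + 0.748566/(2.35333 × 1.876) = 2.35333 + 0.169556 = 2.52289 m along the plane.
The resultant acts 0.893333 + 0.169556 = 1.06289 m (along the plate) below the hinge at the top edge, so the moment about the hinge is M = F × 1.06289 = 35.0808 × 1.06289 = 37.287 kN·m.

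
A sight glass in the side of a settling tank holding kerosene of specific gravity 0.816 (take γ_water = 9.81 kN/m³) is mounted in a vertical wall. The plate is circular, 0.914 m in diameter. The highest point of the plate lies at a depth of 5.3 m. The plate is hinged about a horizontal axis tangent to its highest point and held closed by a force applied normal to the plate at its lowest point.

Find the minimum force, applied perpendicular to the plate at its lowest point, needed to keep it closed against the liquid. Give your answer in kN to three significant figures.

γ = 0.816 × 9.81 = 8.00496 kN/m³.
The centroid is at the centre, 0.457 m below the top of the plate, so the centroid depth is h_c = 5.3 + 0.457 = 5.757 m.
A = π(0.457)² = 0.656118 m².
Resultant F = γ·h_c·A = 8.00496 × 5.757 × 0.656118 = 30.2369 kN.
I_c = πr⁴/4 = π × 0.457⁴/4 = 0.0342574 m⁴.
Centre of pressure: y_p = y_c + I_c/(y_c·A) = 5.757 + 0.0342574/(5.757 × 0.656118) = 5.757 + 0.00906935 = 5.76607 m along the plane.
The resultant acts 0.457 + 0.00906935 = 0.466069 m (along the plate) below the hinge at the top edge, so the moment about the hinge is M = F × 0.466069 = 30.2369 × 0.466069 = 14.0925 kN·m.
A normal force at the bottom, 0.914 m from the hinge, must supply this moment: P = 14.0925/0.914 = 15.4185 kN.

P ≈ 15.4 kN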